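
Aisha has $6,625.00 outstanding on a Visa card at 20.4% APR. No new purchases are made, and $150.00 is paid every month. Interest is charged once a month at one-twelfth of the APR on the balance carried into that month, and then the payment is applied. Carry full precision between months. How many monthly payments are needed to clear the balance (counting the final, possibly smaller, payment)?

Monthly rate r = 20.4%/12 = 1.7% = 0.017.
Recurrence: B ← B·(1+r) − $150.00.
Month 1: interest $112.62; balance after payment $6,587.62.
Month 2: interest $111.99; balance after payment $6,549.61.
Closed form: n = −ln(1 − rB₀/P)/ln(1+r) = −ln(0.24917)/ln(1.017) ≈ 82.436, so the balance reaches zero during payment 83.

83 payments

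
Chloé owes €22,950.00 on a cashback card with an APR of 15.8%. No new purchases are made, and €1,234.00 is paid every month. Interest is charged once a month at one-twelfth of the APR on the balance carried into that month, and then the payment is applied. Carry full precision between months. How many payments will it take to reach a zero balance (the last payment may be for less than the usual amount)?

22 months

Monthly rate r = 15.8%/12 = 1.31667% = 0.0131667.
Recurrence: B ← B·(1+r) − €1,234.00.
Month 1: interest €302.18; balance after payment €22,018.17.
Month 2: interest €289.91; balance after payment €21,074.08.
Closed form: n = −ln(1 − rB₀/P)/ln(1+r) = −ln(0.75513)/ln(1.01317) ≈ 21.472, so the balance reaches zero during payment 22.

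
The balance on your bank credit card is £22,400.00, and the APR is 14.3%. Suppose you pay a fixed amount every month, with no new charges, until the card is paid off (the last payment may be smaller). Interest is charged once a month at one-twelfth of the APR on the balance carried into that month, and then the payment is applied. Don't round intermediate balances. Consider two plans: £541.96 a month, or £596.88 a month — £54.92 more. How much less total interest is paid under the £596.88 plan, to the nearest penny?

Monthly rate r = 14.3%/12 = 1.19167% = 0.0119167.
At £541.96/mo: n = ⌈−ln(1 − rB₀/P)/ln(1+r)⌉ = 58 payments (last £141.96); total interest = total paid − £22,400.00 = £8,633.68.
At £596.88/mo: 51 payments (last £24.02); total interest £7,468.02.
Interest saved = £8,633.68 − £7,468.02 = £1,165.66.

£1,165.66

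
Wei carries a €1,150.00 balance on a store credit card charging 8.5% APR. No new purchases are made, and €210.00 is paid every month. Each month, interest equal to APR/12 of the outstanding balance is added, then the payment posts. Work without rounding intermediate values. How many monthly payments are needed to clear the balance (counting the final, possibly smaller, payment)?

Monthly rate r = 8.5%/12 = 0.708333% = 0.00708333.
Recurrence: B ← B·(1+r) − €210.00.
Month 1: interest €8.15; balance after payment €948.15.
Month 2: interest €6.72; balance after payment €744.86.
Month 3: interest €5.28; balance after payment €540.14.
Month 4: interest €3.83; balance after payment €333.96.
Month 5: interest €2.37; balance after payment €126.33.
Month 6: interest €0.89; balance after payment €0.00.

6 months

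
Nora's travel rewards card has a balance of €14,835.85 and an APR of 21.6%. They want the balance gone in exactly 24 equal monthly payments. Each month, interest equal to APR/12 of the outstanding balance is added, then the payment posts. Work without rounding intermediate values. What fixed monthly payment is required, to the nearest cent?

Monthly rate r = 21.6%/12 = 1.8% = 0.018.
Level-payment amortization: P = B₀·r / (1 − (1+r)^(−n)) = 14835.85·0.018 / (1 − 1.018^(−24)).
Denominator 1 − (1+r)^(−24) = 0.348291586.
P = 267.045 / 0.348291586 ≈ 766.73.

€766.73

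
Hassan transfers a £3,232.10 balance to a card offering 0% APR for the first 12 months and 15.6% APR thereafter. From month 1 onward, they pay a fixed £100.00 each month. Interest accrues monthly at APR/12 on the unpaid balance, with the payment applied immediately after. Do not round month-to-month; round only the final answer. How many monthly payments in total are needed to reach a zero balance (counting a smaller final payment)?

Promo months 1–12 at r₀ = 0%/12 = 0; months 13+ at r₁ = 15.6%/12 = 0.013.
After month 12 (no interest yet): B = £3,232.10 − 12·£100.00 = £2,032.10.
Then at r₁ with £100.00/mo: n₂ = −ln(1 − r₁·B/P)/ln(1+r₁) ≈ 23.75 → 24 more payments.

36 months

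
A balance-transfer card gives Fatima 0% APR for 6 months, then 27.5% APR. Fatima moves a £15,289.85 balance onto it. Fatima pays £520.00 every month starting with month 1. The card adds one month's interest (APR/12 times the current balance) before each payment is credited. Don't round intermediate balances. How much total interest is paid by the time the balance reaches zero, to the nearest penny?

Promo months 1–6 at r₀ = 0%/12 = 0; months 7+ at r₁ = 27.5%/12 = 0.0229167.
After month 6 (no interest yet): B = £15,289.85 − 6·£520.00 = £12,169.85.
Then at r₁ with £520.00/mo: n₂ = −ln(1 − r₁·B/P)/ln(1+r₁) ≈ 33.92 → 34 more payments.
Total paid = 39·£520.00 + £479.41 = £20,759.41; interest = £20,759.41 − £15,289.85 = £5,469.56.

£5,469.56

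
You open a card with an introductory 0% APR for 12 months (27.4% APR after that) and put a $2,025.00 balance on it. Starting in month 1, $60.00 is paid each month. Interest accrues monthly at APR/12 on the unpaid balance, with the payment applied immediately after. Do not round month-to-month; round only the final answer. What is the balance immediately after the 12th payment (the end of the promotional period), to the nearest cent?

Promo months 1–12 at r₀ = 0%/12 = 0; months 13+ at r₁ = 27.4%/12 = 0.0228333.
After month 12 (no interest yet): B = $2,025.00 − 12·$60.00 = $1,305.00.

$1,305.00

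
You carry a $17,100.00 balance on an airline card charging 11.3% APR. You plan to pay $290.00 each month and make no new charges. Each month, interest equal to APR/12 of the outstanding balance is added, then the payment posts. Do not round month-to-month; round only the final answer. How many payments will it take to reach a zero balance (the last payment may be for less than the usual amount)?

87 payments

Monthly rate r = 11.3%/12 = 0.941667% = 0.00941667.
Recurrence: B ← B·(1+r) − $290.00.
Month 1: interest $161.03; balance after payment $16,971.03.
Month 2: interest $159.81; balance after payment $16,840.84.
Closed form: n = −ln(1 − rB₀/P)/ln(1+r) = −ln(0.44474)/ln(1.00942) ≈ 86.450, so the balance reaches zero during payment 87.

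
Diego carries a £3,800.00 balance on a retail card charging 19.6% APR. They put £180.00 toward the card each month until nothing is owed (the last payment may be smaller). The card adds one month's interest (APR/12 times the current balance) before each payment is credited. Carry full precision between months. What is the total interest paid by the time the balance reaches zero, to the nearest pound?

Monthly rate r = 19.6%/12 = 1.63333% = 0.0163333.
Payoff takes n = ⌈−ln(1 − rB₀/P)/ln(1+r)⌉ = ⌈26.099⌉ = 27 payments; the last is £17.92.
Total paid = 26·£180.00 + £17.92 = £4,697.92.
Total interest = total paid − principal = £4,697.92 − £3,800.00 = £897.92.

£898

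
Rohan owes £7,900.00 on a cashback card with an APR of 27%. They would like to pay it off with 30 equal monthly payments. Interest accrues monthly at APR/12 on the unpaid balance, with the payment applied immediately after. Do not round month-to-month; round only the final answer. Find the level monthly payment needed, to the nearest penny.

£364.97

Monthly rate r = 27%/12 = 2.25% = 0.0225.
Level-payment amortization: P = B₀·r / (1 − (1+r)^(−n)) = 7900.00·0.0225 / (1 − 1.0225^(−30)).
Denominator 1 − (1+r)^(−30) = 0.487019922.
P = 177.75 / 0.487019922 ≈ 364.97.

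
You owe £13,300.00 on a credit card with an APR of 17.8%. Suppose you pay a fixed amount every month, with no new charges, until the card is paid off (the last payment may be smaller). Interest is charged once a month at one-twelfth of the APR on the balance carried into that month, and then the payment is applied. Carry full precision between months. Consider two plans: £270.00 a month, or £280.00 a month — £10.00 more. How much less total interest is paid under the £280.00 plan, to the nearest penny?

£867.58

Monthly rate r = 17.8%/12 = 1.48333% = 0.0148333.
At £270.00/mo: n = ⌈−ln(1 − rB₀/P)/ln(1+r)⌉ = 90 payments (last £25.48); total interest = total paid − £13,300.00 = £10,755.48.
At £280.00/mo: 83 payments (last £227.90); total interest £9,887.90.
Interest saved = £10,755.48 − £9,887.90 = £867.58.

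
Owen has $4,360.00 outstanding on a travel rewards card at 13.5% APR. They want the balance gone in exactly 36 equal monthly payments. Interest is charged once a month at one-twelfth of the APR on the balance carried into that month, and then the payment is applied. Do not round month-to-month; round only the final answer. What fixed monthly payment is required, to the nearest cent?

Monthly rate r = 13.5%/12 = 1.125% = 0.01125.
Level-payment amortization: P = B₀·r / (1 − (1+r)^(−n)) = 4360.00·0.01125 / (1 − 1.01125^(−36)).
Denominator 1 − (1+r)^(−36) = 0.331513327.
P = 49.05 / 0.331513327 ≈ 147.96.

$147.96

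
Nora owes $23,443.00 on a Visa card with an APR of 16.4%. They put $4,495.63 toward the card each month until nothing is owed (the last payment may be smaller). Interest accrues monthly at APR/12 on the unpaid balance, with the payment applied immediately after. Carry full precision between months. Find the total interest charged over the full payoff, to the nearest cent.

$1,050.64

Monthly rate r = 16.4%/12 = 1.36667% = 0.0136667.
Payoff takes n = ⌈−ln(1 − rB₀/P)/ln(1+r)⌉ = ⌈5.447⌉ = 6 payments; the last is $2,015.49.
Total paid = 5·$4,495.63 + $2,015.49 = $24,493.64.
Total interest = total paid − principal = $24,493.64 − $23,443.00 = $1,050.64.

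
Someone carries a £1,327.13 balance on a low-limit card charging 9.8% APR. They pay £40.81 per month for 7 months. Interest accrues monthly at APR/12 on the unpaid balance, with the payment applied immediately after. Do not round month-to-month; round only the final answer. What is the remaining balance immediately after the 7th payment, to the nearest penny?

£1,112.12

Monthly rate r = 9.8%/12 = 0.816667% = 0.00816667.
Each month: B ← B·(1+r) − £40.81.
Month 1: interest £10.84; balance after payment £1,297.16.
Month 2: interest £10.59; balance after payment £1,266.94.
Month 3: interest £10.35; balance after payment £1,236.48.
Month 4: interest £10.10; balance after payment £1,205.77.
Month 5: interest £9.85; balance after payment £1,174.80.
Month 6: interest £9.59; balance after payment £1,143.59.
Month 7: interest £9.34; balance after payment £1,112.12.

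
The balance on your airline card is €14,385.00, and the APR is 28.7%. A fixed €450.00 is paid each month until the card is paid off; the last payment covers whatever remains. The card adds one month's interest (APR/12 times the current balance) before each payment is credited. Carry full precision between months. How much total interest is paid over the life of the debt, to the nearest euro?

Monthly rate r = 28.7%/12 = 2.39167% = 0.0239167.
Payoff takes n = ⌈−ln(1 − rB₀/P)/ln(1+r)⌉ = ⌈61.188⌉ = 62 payments; the last is €85.62.
Total paid = 61·€450.00 + €85.62 = €27,535.62.
Total interest = total paid − principal = €27,535.62 − €14,385.00 = €13,150.62.

€13,151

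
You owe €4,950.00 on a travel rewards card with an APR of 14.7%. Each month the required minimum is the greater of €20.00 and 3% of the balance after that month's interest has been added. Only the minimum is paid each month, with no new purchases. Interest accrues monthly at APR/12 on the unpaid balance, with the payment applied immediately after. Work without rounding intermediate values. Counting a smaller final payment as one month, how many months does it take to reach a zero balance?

Monthly rate r = 14.7%/12 = 1.225% = 0.01225.
While 3% of the post-interest balance exceeds €20.00, each month B ← (B·(1+r))·(1 − 0.03), i.e. B shrinks by the factor (1+r)·0.97 = 0.98188.
This holds for months 1–111. Entering month 112 the balance is €650.45; 3% of the post-interest balance is now below €20.00, so the flat €20.00 minimum applies from here.
From month 112 a fixed €20.00 at rate r clears €650.45 in 42 more payments. Total: 111 + 42 = 153 months.

153 months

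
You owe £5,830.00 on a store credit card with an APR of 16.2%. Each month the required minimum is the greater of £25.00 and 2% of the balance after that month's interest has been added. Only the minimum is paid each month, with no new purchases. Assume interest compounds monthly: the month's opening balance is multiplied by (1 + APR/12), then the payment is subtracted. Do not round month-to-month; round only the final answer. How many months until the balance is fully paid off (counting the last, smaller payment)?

311 months

Monthly rate r = 16.2%/12 = 1.35% = 0.0135.
While 2% of the post-interest balance exceeds £25.00, each month B ← (B·(1+r))·(1 − 0.02), i.e. B shrinks by the factor (1+r)·0.98 = 0.99323.
This holds for months 1–229. Entering month 230 the balance is £1,230.49; 2% of the post-interest balance is now below £25.00, so the flat £25.00 minimum applies from here.
From month 230 a fixed £25.00 at rate r clears £1,230.49 in 82 more payments. Total: 229 + 82 = 311 months.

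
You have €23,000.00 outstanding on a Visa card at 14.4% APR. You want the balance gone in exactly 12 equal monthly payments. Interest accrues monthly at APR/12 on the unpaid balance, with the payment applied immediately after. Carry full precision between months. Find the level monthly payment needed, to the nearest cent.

€2,069.43

Monthly rate r = 14.4%/12 = 1.2% = 0.012.
Level-payment amortization: P = B₀·r / (1 − (1+r)^(−n)) = 23000.00·0.012 / (1 − 1.012^(−12)).
Denominator 1 − (1+r)^(−12) = 0.133369738.
P = 276 / 0.133369738 ≈ 2069.43.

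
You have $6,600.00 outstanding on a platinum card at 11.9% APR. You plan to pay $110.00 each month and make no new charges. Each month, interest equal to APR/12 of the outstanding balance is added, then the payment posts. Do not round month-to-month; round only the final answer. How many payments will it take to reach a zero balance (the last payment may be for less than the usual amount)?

92 payments

Monthly rate r = 11.9%/12 = 0.991667% = 0.00991667.
Recurrence: B ← B·(1+r) − $110.00.
Month 1: interest $65.45; balance after payment $6,555.45.
Month 2: interest $65.01; balance after payment $6,510.46.
Closed form: n = −ln(1 − rB₀/P)/ln(1+r) = −ln(0.405)/ln(1.00992) ≈ 91.598, so the balance reaches zero during payment 92.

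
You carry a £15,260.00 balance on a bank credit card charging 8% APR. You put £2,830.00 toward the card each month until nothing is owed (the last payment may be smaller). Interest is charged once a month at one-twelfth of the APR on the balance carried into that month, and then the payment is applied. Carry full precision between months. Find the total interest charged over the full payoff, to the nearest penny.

Monthly rate r = 8%/12 = 0.666667% = 0.00666667.
Payoff takes n = ⌈−ln(1 − rB₀/P)/ln(1+r)⌉ = ⌈5.510⌉ = 6 payments; the last is £1,445.14.
Total paid = 5·£2,830.00 + £1,445.14 = £15,595.14.
Total interest = total paid − principal = £15,595.14 − £15,260.00 = £335.14.

£335.14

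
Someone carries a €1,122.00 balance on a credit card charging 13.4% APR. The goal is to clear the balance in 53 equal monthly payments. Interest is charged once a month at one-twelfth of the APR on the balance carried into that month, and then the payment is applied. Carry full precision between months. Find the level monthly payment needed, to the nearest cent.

Monthly rate r = 13.4%/12 = 1.11667% = 0.0111667.
Level-payment amortization: P = B₀·r / (1 − (1+r)^(−n)) = 1122.00·0.0111667 / (1 − 1.01117^(−53)).
Denominator 1 − (1+r)^(−53) = 0.444870204.
P = 12.529 / 0.444870204 ≈ 28.16.

€28.16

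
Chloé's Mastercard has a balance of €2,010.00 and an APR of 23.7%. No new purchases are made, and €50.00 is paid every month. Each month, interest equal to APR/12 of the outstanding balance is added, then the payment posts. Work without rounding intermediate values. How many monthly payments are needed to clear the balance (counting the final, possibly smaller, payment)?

Monthly rate r = 23.7%/12 = 1.975% = 0.01975.
Recurrence: B ← B·(1+r) − €50.00.
Month 1: interest €39.70; balance after payment €1,999.70.
Month 2: interest €39.49; balance after payment €1,989.19.
Closed form: n = −ln(1 − rB₀/P)/ln(1+r) = −ln(0.20605)/ln(1.01975) ≈ 80.769, so the balance reaches zero during payment 81.

81 months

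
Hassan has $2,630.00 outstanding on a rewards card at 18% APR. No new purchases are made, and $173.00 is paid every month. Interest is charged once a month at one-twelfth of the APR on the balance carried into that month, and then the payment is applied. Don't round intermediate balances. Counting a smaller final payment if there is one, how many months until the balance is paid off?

Monthly rate r = 18%/12 = 1.5% = 0.015.
Recurrence: B ← B·(1+r) − $173.00.
Month 1: interest $39.45; balance after payment $2,496.45.
Month 2: interest $37.45; balance after payment $2,360.90.
Closed form: n = −ln(1 − rB₀/P)/ln(1+r) = −ln(0.77197)/ln(1.015) ≈ 17.383, so the balance reaches zero during payment 18.

18 months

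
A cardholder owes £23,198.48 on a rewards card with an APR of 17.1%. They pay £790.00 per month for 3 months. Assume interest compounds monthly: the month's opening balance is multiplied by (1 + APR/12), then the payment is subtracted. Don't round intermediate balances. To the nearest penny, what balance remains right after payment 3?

£21,800.48

Monthly rate r = 17.1%/12 = 1.425% = 0.01425.
Each month: B ← B·(1+r) − £790.00.
Month 1: interest £330.58; balance after payment £22,739.06.
Month 2: interest £324.03; balance after payment £22,273.09.
Month 3: interest £317.39; balance after payment £21,800.48.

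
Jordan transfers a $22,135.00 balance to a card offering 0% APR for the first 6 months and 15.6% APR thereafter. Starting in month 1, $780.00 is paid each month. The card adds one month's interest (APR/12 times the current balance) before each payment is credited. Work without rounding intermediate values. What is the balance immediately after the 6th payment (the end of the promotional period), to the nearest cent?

$17,455.00

Promo months 1–6 at r₀ = 0%/12 = 0; months 7+ at r₁ = 15.6%/12 = 0.013.
After month 6 (no interest yet): B = $22,135.00 − 6·$780.00 = $17,455.00.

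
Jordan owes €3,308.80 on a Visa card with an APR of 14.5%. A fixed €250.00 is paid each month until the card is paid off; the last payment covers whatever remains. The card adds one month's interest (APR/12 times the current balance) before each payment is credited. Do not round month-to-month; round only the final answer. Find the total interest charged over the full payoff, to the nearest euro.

€319

Monthly rate r = 14.5%/12 = 1.20833% = 0.0120833.
Payoff takes n = ⌈−ln(1 − rB₀/P)/ln(1+r)⌉ = ⌈14.509⌉ = 15 payments; the last is €127.59.
Total paid = 14·€250.00 + €127.59 = €3,627.59.
Total interest = total paid − principal = €3,627.59 − €3,308.80 = €318.79.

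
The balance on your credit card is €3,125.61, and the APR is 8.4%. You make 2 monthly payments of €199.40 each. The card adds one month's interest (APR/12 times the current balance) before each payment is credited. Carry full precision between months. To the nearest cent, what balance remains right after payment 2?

€2,769.33

Monthly rate r = 8.4%/12 = 0.7% = 0.007.
Each month: B ← B·(1+r) − €199.40.
Month 1: interest €21.88; balance after payment €2,948.09.
Month 2: interest €20.64; balance after payment €2,769.33.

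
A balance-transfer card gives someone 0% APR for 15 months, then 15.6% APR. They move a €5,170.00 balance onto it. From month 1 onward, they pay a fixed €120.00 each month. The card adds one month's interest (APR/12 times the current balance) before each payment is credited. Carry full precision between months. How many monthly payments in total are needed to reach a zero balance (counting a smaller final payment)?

51 payments

Promo months 1–15 at r₀ = 0%/12 = 0; months 16+ at r₁ = 15.6%/12 = 0.013.
After month 15 (no interest yet): B = €5,170.00 − 15·€120.00 = €3,370.00.
Then at r₁ with €120.00/mo: n₂ = −ln(1 − r₁·B/P)/ln(1+r₁) ≈ 35.17 → 36 more payments.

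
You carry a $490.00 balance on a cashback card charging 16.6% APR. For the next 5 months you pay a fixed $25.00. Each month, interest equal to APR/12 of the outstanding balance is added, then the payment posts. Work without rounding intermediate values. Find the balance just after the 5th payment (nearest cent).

Monthly rate r = 16.6%/12 = 1.38333% = 0.0138333.
Each month: B ← B·(1+r) − $25.00.
Month 1: interest $6.78; balance after payment $471.78.
Month 2: interest $6.53; balance after payment $453.30.
Month 3: interest $6.27; balance after payment $434.58.
Month 4: interest $6.01; balance after payment $415.59.
Month 5: interest $5.75; balance after payment $396.34.

$396.34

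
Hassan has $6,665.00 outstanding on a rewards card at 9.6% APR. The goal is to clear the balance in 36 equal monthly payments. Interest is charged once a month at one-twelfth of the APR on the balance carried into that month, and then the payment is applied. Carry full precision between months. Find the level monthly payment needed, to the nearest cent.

Monthly rate r = 9.6%/12 = 0.8% = 0.008.
Level-payment amortization: P = B₀·r / (1 − (1+r)^(−n)) = 6665.00·0.008 / (1 − 1.008^(−36)).
Denominator 1 − (1+r)^(−36) = 0.249378769.
P = 53.32 / 0.249378769 ≈ 213.81.

$213.81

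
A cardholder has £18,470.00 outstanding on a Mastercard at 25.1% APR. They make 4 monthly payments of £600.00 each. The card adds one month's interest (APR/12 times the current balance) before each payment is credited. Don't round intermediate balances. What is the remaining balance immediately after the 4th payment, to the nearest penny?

Monthly rate r = 25.1%/12 = 2.09167% = 0.0209167.
Each month: B ← B·(1+r) − £600.00.
Month 1: interest £386.33; balance after payment £18,256.33.
Month 2: interest £381.86; balance after payment £18,038.19.
Month 3: interest £377.30; balance after payment £17,815.49.
Month 4: interest £372.64; balance after payment £17,588.13.

£17,588.13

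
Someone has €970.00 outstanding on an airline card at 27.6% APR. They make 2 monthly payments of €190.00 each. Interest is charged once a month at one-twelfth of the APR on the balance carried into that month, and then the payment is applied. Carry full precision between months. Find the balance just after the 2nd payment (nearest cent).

Monthly rate r = 27.6%/12 = 2.3% = 0.023.
Each month: B ← B·(1+r) − €190.00.
Month 1: interest €22.31; balance after payment €802.31.
Month 2: interest €18.45; balance after payment €630.76.

€630.76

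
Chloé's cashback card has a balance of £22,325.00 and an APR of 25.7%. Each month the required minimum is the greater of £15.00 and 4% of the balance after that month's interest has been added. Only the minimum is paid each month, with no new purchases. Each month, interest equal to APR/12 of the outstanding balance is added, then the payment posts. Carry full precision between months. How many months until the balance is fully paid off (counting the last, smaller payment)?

245 months

Monthly rate r = 25.7%/12 = 2.14167% = 0.0214167.
While 4% of the post-interest balance exceeds £15.00, each month B ← (B·(1+r))·(1 − 0.04), i.e. B shrinks by the factor (1+r)·0.96 = 0.98056.
This holds for months 1–210. Entering month 211 the balance is £361.72; 4% of the post-interest balance is now below £15.00, so the flat £15.00 minimum applies from here.
From month 211 a fixed £15.00 at rate r clears £361.72 in 35 more payments. Total: 210 + 35 = 245 months.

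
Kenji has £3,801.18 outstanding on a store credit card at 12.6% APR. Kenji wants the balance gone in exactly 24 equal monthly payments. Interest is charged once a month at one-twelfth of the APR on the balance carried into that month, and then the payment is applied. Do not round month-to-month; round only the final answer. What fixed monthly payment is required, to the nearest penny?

Monthly rate r = 12.6%/12 = 1.05% = 0.0105.
Level-payment amortization: P = B₀·r / (1 − (1+r)^(−n)) = 3801.18·0.0105 / (1 − 1.0105^(−24)).
Denominator 1 − (1+r)^(−24) = 0.221733438.
P = 39.9124 / 0.221733438 ≈ 180.00.

£180.00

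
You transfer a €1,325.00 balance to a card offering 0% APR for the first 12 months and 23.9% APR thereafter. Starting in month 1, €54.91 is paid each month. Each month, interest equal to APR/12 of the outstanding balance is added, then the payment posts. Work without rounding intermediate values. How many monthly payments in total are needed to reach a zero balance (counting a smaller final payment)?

27 months

Promo months 1–12 at r₀ = 0%/12 = 0; months 13+ at r₁ = 23.9%/12 = 0.0199167.
After month 12 (no interest yet): B = €1,325.00 − 12·€54.91 = €666.08.
Then at r₁ with €54.91/mo: n₂ = −ln(1 − r₁·B/P)/ln(1+r₁) ≈ 14.02 → 15 more payments.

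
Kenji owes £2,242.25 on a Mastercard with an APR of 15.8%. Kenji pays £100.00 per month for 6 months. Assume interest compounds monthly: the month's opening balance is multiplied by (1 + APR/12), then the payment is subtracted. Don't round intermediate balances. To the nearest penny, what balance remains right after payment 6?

£1,805.22

Monthly rate r = 15.8%/12 = 1.31667% = 0.0131667.
Each month: B ← B·(1+r) − £100.00.
Month 1: interest £29.52; balance after payment £2,171.77.
Month 2: interest £28.60; balance after payment £2,100.37.
Month 3: interest £27.65; balance after payment £2,028.02.
Month 4: interest £26.70; balance after payment £1,954.73.
Month 5: interest £25.74; balance after payment £1,880.46.
Month 6: interest £24.76; balance after payment £1,805.22.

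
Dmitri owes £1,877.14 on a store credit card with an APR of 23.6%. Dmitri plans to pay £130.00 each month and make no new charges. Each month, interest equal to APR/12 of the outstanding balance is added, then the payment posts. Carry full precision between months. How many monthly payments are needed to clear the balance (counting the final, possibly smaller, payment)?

18 months

Monthly rate r = 23.6%/12 = 1.96667% = 0.0196667.
Recurrence: B ← B·(1+r) − £130.00.
Month 1: interest £36.92; balance after payment £1,784.06.
Month 2: interest £35.09; balance after payment £1,689.14.
Closed form: n = −ln(1 − rB₀/P)/ln(1+r) = −ln(0.71602)/ln(1.01967) ≈ 17.152, so the balance reaches zero during payment 18.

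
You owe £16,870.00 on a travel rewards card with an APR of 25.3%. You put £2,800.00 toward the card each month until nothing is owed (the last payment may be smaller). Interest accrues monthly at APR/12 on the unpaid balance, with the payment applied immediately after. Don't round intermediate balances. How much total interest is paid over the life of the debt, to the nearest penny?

Monthly rate r = 25.3%/12 = 2.10833% = 0.0210833.
Payoff takes n = ⌈−ln(1 − rB₀/P)/ln(1+r)⌉ = ⌈6.511⌉ = 7 payments; the last is £1,438.67.
Total paid = 6·£2,800.00 + £1,438.67 = £18,238.67.
Total interest = total paid − principal = £18,238.67 − £16,870.00 = £1,368.67.

£1,368.67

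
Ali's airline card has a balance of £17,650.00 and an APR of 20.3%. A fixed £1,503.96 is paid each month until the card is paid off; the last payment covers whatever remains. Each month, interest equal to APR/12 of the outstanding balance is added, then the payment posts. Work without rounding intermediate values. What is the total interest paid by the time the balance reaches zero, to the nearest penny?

Monthly rate r = 20.3%/12 = 1.69167% = 0.0169167.
Payoff takes n = ⌈−ln(1 − rB₀/P)/ln(1+r)⌉ = ⌈13.192⌉ = 14 payments; the last is £291.44.
Total paid = 13·£1,503.96 + £291.44 = £19,842.92.
Total interest = total paid − principal = £19,842.92 − £17,650.00 = £2,192.92.

£2,192.92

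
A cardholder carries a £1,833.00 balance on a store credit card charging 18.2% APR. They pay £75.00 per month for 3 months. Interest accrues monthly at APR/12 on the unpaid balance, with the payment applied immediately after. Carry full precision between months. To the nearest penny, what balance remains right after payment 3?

£1,689.24

Monthly rate r = 18.2%/12 = 1.51667% = 0.0151667.
Each month: B ← B·(1+r) − £75.00.
Month 1: interest £27.80; balance after payment £1,785.80.
Month 2: interest £27.08; balance after payment £1,737.89.
Month 3: interest £26.36; balance after payment £1,689.24.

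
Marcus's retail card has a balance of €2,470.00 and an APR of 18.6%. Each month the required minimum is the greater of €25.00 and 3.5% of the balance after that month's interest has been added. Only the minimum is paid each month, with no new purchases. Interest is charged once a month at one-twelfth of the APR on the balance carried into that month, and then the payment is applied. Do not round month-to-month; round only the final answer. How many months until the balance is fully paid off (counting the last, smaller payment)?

Monthly rate r = 18.6%/12 = 1.55% = 0.0155.
While 3.5% of the post-interest balance exceeds €25.00, each month B ← (B·(1+r))·(1 − 0.035), i.e. B shrinks by the factor (1+r)·0.965 = 0.97996.
This holds for months 1–63. Entering month 64 the balance is €689.85; 3.5% of the post-interest balance is now below €25.00, so the flat €25.00 minimum applies from here.
From month 64 a fixed €25.00 at rate r clears €689.85 in 37 more payments. Total: 63 + 37 = 100 months.

100 months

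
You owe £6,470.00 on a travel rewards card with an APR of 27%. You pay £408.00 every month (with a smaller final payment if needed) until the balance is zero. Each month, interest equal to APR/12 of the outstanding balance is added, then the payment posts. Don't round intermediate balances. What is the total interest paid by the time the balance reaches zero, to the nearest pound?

£1,623

Monthly rate r = 27%/12 = 2.25% = 0.0225.
Payoff takes n = ⌈−ln(1 − rB₀/P)/ln(1+r)⌉ = ⌈19.833⌉ = 20 payments; the last is £340.59.
Total paid = 19·£408.00 + £340.59 = £8,092.59.
Total interest = total paid − principal = £8,092.59 − £6,470.00 = £1,622.59.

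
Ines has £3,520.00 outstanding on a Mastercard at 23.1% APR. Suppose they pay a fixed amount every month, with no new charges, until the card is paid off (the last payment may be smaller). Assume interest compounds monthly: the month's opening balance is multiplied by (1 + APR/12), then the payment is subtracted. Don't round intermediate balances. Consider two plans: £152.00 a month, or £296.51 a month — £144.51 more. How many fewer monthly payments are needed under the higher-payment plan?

17 fewer payments

Monthly rate r = 23.1%/12 = 1.925% = 0.01925.
At £152.00/mo: n = ⌈−ln(1 − rB₀/P)/ln(1+r)⌉ = 31 payments (last £145.14); total interest = total paid − £3,520.00 = £1,185.14.
At £296.51/mo: 14 payments (last £180.74); total interest £515.37.
Payments saved = 31 − 14 = 17.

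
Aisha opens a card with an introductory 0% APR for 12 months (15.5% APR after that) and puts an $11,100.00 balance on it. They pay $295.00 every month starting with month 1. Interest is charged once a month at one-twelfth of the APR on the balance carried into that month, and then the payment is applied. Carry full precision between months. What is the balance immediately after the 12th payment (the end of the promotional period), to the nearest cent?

Promo months 1–12 at r₀ = 0%/12 = 0; months 13+ at r₁ = 15.5%/12 = 0.0129167.
After month 12 (no interest yet): B = $11,100.00 − 12·$295.00 = $7,560.00.

$7,560.00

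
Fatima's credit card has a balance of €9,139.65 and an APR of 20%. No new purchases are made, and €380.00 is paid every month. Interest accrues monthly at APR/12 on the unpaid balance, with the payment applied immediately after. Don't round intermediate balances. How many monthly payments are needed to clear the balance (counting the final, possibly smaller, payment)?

Monthly rate r = 20%/12 = 1.66667% = 0.0166667.
Recurrence: B ← B·(1+r) − €380.00.
Month 1: interest €152.33; balance after payment €8,911.98.
Month 2: interest €148.53; balance after payment €8,680.51.
Closed form: n = −ln(1 − rB₀/P)/ln(1+r) = −ln(0.59914)/ln(1.01667) ≈ 30.991, so the balance reaches zero during payment 31.

31 payments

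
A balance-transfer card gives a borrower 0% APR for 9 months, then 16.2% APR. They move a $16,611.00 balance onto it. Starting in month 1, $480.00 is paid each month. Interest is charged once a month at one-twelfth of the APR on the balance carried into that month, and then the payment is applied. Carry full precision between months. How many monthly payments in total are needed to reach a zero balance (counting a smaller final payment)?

41 months

Promo months 1–9 at r₀ = 0%/12 = 0; months 10+ at r₁ = 16.2%/12 = 0.0135.
After month 9 (no interest yet): B = $16,611.00 − 9·$480.00 = $12,291.00.
Then at r₁ with $480.00/mo: n₂ = −ln(1 − r₁·B/P)/ln(1+r₁) ≈ 31.63 → 32 more payments.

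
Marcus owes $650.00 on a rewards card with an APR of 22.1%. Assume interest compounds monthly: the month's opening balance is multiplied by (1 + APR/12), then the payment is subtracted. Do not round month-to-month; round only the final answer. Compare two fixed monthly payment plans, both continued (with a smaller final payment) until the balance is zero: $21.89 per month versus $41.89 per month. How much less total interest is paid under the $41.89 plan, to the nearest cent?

Monthly rate r = 22.1%/12 = 1.84167% = 0.0184167.
At $21.89/mo: n = ⌈−ln(1 − rB₀/P)/ln(1+r)⌉ = 44 payments (last $8.26); total interest = total paid − $650.00 = $299.53.
At $41.89/mo: 19 payments (last $18.60); total interest $122.62.
Interest saved = $299.53 − $122.62 = $176.91.

$176.91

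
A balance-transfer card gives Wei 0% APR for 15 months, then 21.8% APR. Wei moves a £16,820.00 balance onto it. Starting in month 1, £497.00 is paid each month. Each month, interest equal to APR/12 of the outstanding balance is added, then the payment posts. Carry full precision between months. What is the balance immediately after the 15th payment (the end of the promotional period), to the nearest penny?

Promo months 1–15 at r₀ = 0%/12 = 0; months 16+ at r₁ = 21.8%/12 = 0.0181667.
After month 15 (no interest yet): B = £16,820.00 − 15·£497.00 = £9,365.00.

£9,365.00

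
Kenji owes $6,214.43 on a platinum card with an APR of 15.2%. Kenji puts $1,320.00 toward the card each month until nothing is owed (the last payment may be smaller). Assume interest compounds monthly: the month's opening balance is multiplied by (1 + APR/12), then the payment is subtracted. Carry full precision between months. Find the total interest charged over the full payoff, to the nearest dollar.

Monthly rate r = 15.2%/12 = 1.26667% = 0.0126667.
Payoff takes n = ⌈−ln(1 − rB₀/P)/ln(1+r)⌉ = ⌈4.885⌉ = 5 payments; the last is $1,168.78.
Total paid = 4·$1,320.00 + $1,168.78 = $6,448.78.
Total interest = total paid − principal = $6,448.78 − $6,214.43 = $234.35.

$234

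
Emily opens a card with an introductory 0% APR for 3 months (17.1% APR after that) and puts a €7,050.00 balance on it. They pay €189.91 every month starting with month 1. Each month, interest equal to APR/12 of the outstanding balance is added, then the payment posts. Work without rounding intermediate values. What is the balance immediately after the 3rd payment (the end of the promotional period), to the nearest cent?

Promo months 1–3 at r₀ = 0%/12 = 0; months 4+ at r₁ = 17.1%/12 = 0.01425.
After month 3 (no interest yet): B = €7,050.00 − 3·€189.91 = €6,480.27.

€6,480.27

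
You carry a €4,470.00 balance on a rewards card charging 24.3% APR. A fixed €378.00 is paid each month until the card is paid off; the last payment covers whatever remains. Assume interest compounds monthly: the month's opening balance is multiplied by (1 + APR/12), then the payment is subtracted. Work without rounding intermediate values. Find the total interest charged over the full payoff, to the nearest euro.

€692

Monthly rate r = 24.3%/12 = 2.025% = 0.02025.
Payoff takes n = ⌈−ln(1 − rB₀/P)/ln(1+r)⌉ = ⌈13.654⌉ = 14 payments; the last is €248.09.
Total paid = 13·€378.00 + €248.09 = €5,162.09.
Total interest = total paid − principal = €5,162.09 − €4,470.00 = €692.09.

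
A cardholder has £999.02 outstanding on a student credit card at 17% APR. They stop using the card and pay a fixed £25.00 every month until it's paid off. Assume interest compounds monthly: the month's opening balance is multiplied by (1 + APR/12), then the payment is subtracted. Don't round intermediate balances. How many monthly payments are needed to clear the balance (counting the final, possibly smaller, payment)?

60 months

Monthly rate r = 17%/12 = 1.41667% = 0.0141667.
Recurrence: B ← B·(1+r) − £25.00.
Month 1: interest £14.15; balance after payment £988.17.
Month 2: interest £14.00; balance after payment £977.17.
Closed form: n = −ln(1 − rB₀/P)/ln(1+r) = −ln(0.43389)/ln(1.01417) ≈ 59.355, so the balance reaches zero during payment 60.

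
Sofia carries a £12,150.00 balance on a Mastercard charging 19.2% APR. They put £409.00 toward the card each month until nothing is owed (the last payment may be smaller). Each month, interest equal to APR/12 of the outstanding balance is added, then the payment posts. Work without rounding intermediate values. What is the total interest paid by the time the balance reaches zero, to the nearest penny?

Monthly rate r = 19.2%/12 = 1.6% = 0.016.
Payoff takes n = ⌈−ln(1 − rB₀/P)/ln(1+r)⌉ = ⌈40.630⌉ = 41 payments; the last is £258.56.
Total paid = 40·£409.00 + £258.56 = £16,618.56.
Total interest = total paid − principal = £16,618.56 − £12,150.00 = £4,468.56.

£4,468.56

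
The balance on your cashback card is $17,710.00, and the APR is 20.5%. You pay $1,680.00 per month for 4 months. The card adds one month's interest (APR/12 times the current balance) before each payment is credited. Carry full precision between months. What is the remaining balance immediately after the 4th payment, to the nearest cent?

$12,057.38

Monthly rate r = 20.5%/12 = 1.70833% = 0.0170833.
Each month: B ← B·(1+r) − $1,680.00.
Month 1: interest $302.55; balance after payment $16,332.55.
Month 2: interest $279.01; balance after payment $14,931.56.
Month 3: interest $255.08; balance after payment $13,506.64.
Month 4: interest $230.74; balance after payment $12,057.38.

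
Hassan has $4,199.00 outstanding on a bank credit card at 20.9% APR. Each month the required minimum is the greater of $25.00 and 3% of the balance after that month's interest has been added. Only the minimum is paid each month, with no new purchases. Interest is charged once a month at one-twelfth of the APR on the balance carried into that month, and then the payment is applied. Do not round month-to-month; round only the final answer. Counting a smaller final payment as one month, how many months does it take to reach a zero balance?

Monthly rate r = 20.9%/12 = 1.74167% = 0.0174167.
While 3% of the post-interest balance exceeds $25.00, each month B ← (B·(1+r))·(1 − 0.03), i.e. B shrinks by the factor (1+r)·0.97 = 0.98689.
This holds for months 1–124. Entering month 125 the balance is $817.90; 3% of the post-interest balance is now below $25.00, so the flat $25.00 minimum applies from here.
From month 125 a fixed $25.00 at rate r clears $817.90 in 49 more payments. Total: 124 + 49 = 173 months.

173 months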